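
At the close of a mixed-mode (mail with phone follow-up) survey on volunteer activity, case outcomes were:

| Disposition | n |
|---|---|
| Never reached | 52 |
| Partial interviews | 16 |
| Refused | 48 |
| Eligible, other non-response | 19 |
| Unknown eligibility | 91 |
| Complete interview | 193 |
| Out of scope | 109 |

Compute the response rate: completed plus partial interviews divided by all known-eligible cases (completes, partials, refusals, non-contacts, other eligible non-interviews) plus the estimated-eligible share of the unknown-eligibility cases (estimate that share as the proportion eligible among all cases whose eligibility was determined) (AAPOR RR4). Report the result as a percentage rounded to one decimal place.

52.7%

Top → 193 + 16 = 209
Eligible (known) → 193 + 16 + 48 + 52 + 19 = 328
e = 328 / (328 + 109) = 328 / 437 = 0.7506
Eligible share of unknowns → 0.7506 × 91 = 68.30
Base → 328 + 68.30 = 396.30
RR4 = 209 / 396.30 = 0.5274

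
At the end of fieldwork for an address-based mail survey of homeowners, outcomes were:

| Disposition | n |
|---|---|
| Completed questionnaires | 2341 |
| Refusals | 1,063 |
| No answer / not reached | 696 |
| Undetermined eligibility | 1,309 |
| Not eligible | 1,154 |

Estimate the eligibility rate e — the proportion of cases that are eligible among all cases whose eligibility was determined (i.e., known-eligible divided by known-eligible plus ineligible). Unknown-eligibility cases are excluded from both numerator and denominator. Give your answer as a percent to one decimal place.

78.0%

Determined eligible: 2341 + 1063 + 696 = 4100
e = 4100 / (4100 + 1154) = 4100 / 5254 = 0.7804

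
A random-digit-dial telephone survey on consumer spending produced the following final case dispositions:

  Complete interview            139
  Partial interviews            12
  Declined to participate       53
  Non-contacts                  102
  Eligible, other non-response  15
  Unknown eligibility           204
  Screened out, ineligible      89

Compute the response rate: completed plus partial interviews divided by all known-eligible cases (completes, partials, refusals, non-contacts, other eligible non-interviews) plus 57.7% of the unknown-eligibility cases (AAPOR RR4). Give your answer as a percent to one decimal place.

Top = 139 + 12 = 151
Determined eligible = 139 + 12 + 53 + 102 + 15 = 321
Eligible share of unknowns = 0.5770 × 204 = 117.71
Base = 321 + 117.71 = 438.71
RR4 = 151 / 438.71 = 0.3442

34.4%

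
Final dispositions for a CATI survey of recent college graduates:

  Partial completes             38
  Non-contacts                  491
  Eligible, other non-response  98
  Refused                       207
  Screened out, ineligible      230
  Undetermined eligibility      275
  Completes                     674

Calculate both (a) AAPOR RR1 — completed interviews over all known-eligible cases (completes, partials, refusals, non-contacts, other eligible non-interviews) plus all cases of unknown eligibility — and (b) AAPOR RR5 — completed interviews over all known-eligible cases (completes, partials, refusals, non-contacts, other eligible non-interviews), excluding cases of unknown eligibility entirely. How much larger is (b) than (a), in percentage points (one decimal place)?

6.9

Top = 674
Denom = 674 + 38 + 207 + 491 + 98 + 275 = 1783
RR1 = 674 / 1783 = 0.3780
Denom = 674 + 38 + 207 + 491 + 98 = 1508
RR5 = 674 / 1508 = 0.4469
Difference = 44.69 − 37.80 = 6.89 percentage points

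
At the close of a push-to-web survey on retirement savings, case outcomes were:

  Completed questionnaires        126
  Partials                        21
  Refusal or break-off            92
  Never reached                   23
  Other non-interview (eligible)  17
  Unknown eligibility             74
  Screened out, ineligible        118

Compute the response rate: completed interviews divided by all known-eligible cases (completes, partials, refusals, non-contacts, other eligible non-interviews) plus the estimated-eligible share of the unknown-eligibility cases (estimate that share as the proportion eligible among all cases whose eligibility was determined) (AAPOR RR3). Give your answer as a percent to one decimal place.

Top: 126
Known eligible: 126 + 21 + 92 + 23 + 17 = 279
e = 279 / (279 + 118) = 279 / 397 = 0.7028
Eligible share of unknowns: 0.7028 × 74 = 52.01
Denom: 279 + 52.01 = 331.01
RR3 = 126 / 331.01 = 0.3807

38.1%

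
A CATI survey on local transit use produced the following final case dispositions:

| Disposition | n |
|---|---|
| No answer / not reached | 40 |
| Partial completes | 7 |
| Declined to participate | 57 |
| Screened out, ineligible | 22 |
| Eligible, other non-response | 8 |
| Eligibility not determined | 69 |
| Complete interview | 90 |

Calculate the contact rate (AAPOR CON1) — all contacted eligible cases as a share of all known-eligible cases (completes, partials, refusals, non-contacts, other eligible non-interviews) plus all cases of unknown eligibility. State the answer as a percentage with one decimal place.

59.8%

Numerator: 90 + 7 + 57 + 8 = 162
Denom: 90 + 7 + 57 + 40 + 8 + 69 = 271
CON1 = 162 / 271 = 0.5978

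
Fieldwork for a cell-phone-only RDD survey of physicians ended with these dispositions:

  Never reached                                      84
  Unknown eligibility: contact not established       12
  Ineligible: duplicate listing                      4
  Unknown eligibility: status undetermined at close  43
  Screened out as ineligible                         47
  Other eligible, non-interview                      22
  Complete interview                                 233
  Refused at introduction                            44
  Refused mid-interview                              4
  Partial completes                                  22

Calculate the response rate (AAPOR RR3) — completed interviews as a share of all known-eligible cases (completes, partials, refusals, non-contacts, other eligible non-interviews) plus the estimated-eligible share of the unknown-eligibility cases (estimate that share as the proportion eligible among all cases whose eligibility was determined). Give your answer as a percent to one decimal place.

Refusal or break-off = 44 + 4 = 48
Unknown eligibility = 12 + 43 = 55
Screened out, ineligible = 47 + 4 = 51
Num → 233
Eligible (known) → 233 + 22 + 48 + 84 + 22 = 409
e = 409 / (409 + 51) = 409 / 460 = 0.8891
e × U → 0.8891 × 55 = 48.90
Denom → 409 + 48.90 = 457.90
RR3 = 233 / 457.90 = 0.5088

50.9%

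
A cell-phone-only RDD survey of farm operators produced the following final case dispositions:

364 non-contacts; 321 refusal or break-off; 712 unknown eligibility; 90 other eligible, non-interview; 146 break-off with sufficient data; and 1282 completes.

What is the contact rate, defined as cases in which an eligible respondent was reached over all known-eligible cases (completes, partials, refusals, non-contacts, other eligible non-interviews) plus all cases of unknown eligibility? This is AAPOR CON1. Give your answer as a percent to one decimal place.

63.1%

Top → 1282 + 146 + 321 + 90 = 1839
Denominator → 1282 + 146 + 321 + 364 + 90 + 712 = 2915
CON1 = 1839 / 2915 = 0.6309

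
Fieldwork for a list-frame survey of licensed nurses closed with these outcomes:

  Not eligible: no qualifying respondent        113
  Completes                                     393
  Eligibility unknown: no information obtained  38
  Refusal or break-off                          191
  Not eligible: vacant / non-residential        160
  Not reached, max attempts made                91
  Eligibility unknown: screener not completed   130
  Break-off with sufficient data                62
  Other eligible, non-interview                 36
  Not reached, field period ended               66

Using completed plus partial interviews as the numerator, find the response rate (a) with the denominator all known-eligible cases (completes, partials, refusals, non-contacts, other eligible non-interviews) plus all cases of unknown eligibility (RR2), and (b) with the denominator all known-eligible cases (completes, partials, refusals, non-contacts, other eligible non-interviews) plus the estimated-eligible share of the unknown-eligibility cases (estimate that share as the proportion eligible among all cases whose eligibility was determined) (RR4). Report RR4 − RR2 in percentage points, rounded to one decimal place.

1.9

Never reached = 66 + 91 = 157
Undetermined eligibility = 130 + 38 = 168
Out of scope = 113 + 160 = 273
Numerator → 393 + 62 = 455
Base → 393 + 62 + 191 + 157 + 36 + 168 = 1007
RR2 = 455 / 1007 = 0.4518
Eligible (known) → 393 + 62 + 191 + 157 + 36 = 839
e = 839 / (839 + 273) = 839 / 1112 = 0.7545
Estimated eligible among unknowns → 0.7545 × 168 = 126.76
Base → 839 + 126.76 = 965.76
RR4 = 455 / 965.76 = 0.4711
Difference = 47.11 − 45.18 = 1.93 percentage points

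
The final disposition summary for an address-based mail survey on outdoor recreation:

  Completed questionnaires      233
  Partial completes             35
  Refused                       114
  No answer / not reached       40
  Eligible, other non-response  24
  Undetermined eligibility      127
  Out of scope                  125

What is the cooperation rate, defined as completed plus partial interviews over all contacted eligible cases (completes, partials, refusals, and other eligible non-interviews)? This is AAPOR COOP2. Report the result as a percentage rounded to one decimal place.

Num → 233 + 35 = 268
Denom → 233 + 35 + 114 + 24 = 406
COOP2 = 268 / 406 = 0.6601

66.0%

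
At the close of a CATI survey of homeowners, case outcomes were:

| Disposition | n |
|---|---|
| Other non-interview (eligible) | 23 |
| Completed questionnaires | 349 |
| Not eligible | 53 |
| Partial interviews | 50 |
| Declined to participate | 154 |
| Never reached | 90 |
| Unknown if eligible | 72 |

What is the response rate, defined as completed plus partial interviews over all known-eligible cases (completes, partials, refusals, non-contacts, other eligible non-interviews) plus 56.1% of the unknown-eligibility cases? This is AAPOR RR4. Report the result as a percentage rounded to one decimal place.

Top → 349 + 50 = 399
Determined eligible → 349 + 50 + 154 + 90 + 23 = 666
e × U → 0.5610 × 72 = 40.39
Denom → 666 + 40.39 = 706.39
RR4 = 399 / 706.39 = 0.5648

56.5%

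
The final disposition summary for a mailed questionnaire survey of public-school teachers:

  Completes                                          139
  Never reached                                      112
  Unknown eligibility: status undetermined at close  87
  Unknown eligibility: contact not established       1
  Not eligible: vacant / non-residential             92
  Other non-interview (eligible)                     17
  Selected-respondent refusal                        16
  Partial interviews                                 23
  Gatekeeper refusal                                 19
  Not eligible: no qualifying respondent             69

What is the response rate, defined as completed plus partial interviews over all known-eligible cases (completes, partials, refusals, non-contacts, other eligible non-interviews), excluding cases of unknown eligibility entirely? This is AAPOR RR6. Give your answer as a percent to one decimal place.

49.7%

Refusal or break-off = 19 + 16 = 35
Unknown if eligible = 1 + 87 = 88
Out of scope = 69 + 92 = 161
Top: 139 + 23 = 162
Denom: 139 + 23 + 35 + 112 + 17 = 326
RR6 = 162 / 326 = 0.4969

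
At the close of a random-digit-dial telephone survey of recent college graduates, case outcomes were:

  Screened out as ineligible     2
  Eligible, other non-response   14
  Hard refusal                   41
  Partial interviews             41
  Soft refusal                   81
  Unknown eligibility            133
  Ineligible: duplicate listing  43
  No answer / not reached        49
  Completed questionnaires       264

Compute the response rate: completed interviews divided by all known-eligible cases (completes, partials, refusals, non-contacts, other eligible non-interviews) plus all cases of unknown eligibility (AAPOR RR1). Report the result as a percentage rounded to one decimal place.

42.4%

Refusal or break-off = 41 + 81 = 122
Ineligible = 2 + 43 = 45
Num → 264
Denominator → 264 + 41 + 122 + 49 + 14 + 133 = 623
RR1 = 264 / 623 = 0.4238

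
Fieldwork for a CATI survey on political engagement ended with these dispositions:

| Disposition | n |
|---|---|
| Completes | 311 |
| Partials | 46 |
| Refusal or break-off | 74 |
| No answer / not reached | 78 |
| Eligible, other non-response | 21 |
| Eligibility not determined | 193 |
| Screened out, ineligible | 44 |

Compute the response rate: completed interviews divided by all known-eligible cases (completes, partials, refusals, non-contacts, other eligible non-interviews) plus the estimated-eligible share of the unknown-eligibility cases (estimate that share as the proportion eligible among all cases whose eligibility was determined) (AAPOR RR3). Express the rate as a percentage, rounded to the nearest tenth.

43.9%

Numerator: 311
Known eligible: 311 + 46 + 74 + 78 + 21 = 530
e = 530 / (530 + 44) = 530 / 574 = 0.9233
Eligible share of unknowns: 0.9233 × 193 = 178.20
Base: 530 + 178.20 = 708.20
RR3 = 311 / 708.20 = 0.4391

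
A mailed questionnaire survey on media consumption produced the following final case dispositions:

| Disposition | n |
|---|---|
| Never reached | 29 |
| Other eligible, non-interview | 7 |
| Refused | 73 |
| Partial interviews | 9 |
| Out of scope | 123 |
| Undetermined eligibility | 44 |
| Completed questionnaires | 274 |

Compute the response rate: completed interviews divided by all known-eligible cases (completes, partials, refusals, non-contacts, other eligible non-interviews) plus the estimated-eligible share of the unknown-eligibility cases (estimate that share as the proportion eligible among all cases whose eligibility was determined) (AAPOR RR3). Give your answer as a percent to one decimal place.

64.4%

Top: 274
Determined eligible: 274 + 9 + 73 + 29 + 7 = 392
e = 392 / (392 + 123) = 392 / 515 = 0.7612
Estimated eligible among unknowns: 0.7612 × 44 = 33.49
Denominator: 392 + 33.49 = 425.49
RR3 = 274 / 425.49 = 0.6440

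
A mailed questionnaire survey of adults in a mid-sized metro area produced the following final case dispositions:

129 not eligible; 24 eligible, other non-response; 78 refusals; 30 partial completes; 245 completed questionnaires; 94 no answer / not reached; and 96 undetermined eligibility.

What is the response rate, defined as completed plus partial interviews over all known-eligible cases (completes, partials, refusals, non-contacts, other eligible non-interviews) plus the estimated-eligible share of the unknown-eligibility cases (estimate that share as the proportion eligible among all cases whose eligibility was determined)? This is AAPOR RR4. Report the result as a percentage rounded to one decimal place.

Top → 245 + 30 = 275
Known eligible → 245 + 30 + 78 + 94 + 24 = 471
e = 471 / (471 + 129) = 471 / 600 = 0.7850
e × U → 0.7850 × 96 = 75.36
Denominator → 471 + 75.36 = 546.36
RR4 = 275 / 546.36 = 0.5033

50.3%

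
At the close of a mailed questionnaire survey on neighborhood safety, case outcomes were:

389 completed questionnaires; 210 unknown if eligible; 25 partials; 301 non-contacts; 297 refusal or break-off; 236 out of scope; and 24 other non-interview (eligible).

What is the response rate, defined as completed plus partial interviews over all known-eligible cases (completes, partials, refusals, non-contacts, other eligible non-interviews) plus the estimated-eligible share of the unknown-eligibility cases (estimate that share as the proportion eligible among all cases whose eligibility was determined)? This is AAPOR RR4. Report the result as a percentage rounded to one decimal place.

34.3%

Num → 389 + 25 = 414
Eligible (known) → 389 + 25 + 297 + 301 + 24 = 1036
e = 1036 / (1036 + 236) = 1036 / 1272 = 0.8145
e × U → 0.8145 × 210 = 171.04
Denom → 1036 + 171.04 = 1207.04
RR4 = 414 / 1207.04 = 0.3430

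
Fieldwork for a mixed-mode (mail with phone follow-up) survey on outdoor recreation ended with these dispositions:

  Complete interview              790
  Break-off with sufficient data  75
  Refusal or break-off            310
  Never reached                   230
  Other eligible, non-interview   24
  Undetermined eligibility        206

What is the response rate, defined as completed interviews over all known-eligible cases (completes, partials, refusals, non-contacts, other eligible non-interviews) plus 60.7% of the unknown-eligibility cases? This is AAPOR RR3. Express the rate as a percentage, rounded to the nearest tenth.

50.8%

Top: 790
Eligible (known): 790 + 75 + 310 + 230 + 24 = 1429
e × U: 0.6070 × 206 = 125.04
Base: 1429 + 125.04 = 1554.04
RR3 = 790 / 1554.04 = 0.5084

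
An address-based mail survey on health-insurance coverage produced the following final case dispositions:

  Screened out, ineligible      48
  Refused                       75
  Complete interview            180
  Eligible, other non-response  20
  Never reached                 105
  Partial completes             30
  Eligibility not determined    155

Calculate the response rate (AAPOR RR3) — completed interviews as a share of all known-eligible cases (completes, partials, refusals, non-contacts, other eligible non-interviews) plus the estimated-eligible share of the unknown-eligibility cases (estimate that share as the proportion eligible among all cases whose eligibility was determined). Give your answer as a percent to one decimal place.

32.8%

Numerator = 180
Eligible (known) = 180 + 30 + 75 + 105 + 20 = 410
e = 410 / (410 + 48) = 410 / 458 = 0.8952
Eligible share of unknowns = 0.8952 × 155 = 138.76
Denominator = 410 + 138.76 = 548.76
RR3 = 180 / 548.76 = 0.3280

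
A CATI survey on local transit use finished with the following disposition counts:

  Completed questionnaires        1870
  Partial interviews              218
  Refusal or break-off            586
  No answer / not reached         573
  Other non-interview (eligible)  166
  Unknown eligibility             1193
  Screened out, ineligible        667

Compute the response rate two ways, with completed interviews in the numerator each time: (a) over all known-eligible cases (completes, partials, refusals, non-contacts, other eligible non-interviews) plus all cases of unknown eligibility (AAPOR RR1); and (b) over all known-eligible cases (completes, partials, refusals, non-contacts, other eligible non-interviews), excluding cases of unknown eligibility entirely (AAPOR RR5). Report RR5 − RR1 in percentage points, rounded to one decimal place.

14.2

Num → 1870
Denominator → 1870 + 218 + 586 + 573 + 166 + 1193 = 4606
RR1 = 1870 / 4606 = 0.4060
Denominator → 1870 + 218 + 586 + 573 + 166 = 3413
RR5 = 1870 / 3413 = 0.5479
Difference = 54.79 − 40.60 = 14.19 percentage points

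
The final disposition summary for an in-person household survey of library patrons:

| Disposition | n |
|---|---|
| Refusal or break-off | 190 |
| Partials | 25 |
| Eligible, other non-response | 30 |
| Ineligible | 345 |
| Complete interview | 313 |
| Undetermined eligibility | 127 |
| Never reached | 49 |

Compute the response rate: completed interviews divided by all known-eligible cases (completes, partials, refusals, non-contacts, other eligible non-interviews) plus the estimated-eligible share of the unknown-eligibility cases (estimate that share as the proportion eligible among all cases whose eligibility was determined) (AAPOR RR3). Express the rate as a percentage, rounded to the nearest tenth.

Top: 313
Known eligible: 313 + 25 + 190 + 49 + 30 = 607
e = 607 / (607 + 345) = 607 / 952 = 0.6376
Eligible share of unknowns: 0.6376 × 127 = 80.98
Denom: 607 + 80.98 = 687.98
RR3 = 313 / 687.98 = 0.4550

45.5%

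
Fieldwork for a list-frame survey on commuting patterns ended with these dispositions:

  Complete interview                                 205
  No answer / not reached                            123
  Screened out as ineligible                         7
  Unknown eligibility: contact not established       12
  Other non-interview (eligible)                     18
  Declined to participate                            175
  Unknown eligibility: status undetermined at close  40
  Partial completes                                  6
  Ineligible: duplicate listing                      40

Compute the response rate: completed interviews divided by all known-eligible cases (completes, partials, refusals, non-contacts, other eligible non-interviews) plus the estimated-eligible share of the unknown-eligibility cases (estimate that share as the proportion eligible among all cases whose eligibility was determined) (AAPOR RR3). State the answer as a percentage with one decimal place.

35.7%

Unknown if eligible = 12 + 40 = 52
Out of scope = 7 + 40 = 47
Top = 205
Determined eligible = 205 + 6 + 175 + 123 + 18 = 527
e = 527 / (527 + 47) = 527 / 574 = 0.9181
Estimated eligible among unknowns = 0.9181 × 52 = 47.74
Base = 527 + 47.74 = 574.74
RR3 = 205 / 574.74 = 0.3567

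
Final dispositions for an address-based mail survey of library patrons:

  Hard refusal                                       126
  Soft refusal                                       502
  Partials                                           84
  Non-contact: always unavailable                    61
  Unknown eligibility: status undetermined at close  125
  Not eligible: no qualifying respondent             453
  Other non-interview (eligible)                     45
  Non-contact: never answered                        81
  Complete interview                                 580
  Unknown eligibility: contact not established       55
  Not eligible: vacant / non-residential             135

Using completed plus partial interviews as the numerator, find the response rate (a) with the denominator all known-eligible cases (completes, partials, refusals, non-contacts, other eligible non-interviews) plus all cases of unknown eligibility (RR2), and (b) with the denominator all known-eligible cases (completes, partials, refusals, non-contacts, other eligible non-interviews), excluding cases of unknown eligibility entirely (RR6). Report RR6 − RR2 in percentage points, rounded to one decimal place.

Refused = 126 + 502 = 628
No contact after all attempts = 81 + 61 = 142
Unknown if eligible = 55 + 125 = 180
Out of scope = 453 + 135 = 588
Num = 580 + 84 = 664
Denominator = 580 + 84 + 628 + 142 + 45 + 180 = 1659
RR2 = 664 / 1659 = 0.4002
Denominator = 580 + 84 + 628 + 142 + 45 = 1479
RR6 = 664 / 1479 = 0.4490
Difference = 44.90 − 40.02 = 4.88 percentage points

4.9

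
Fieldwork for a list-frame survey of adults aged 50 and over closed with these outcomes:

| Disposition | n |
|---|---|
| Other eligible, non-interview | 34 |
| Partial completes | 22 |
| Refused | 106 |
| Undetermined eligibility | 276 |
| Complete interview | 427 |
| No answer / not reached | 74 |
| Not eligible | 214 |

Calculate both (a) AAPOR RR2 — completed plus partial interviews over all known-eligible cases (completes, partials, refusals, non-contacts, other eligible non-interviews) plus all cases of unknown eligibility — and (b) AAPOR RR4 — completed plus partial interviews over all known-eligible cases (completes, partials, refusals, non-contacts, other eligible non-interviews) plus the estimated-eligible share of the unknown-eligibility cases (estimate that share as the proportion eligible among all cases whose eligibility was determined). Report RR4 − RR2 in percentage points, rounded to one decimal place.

Top → 427 + 22 = 449
Base → 427 + 22 + 106 + 74 + 34 + 276 = 939
RR2 = 449 / 939 = 0.4782
Known eligible → 427 + 22 + 106 + 74 + 34 = 663
e = 663 / (663 + 214) = 663 / 877 = 0.7560
Estimated eligible among unknowns → 0.7560 × 276 = 208.66
Base → 663 + 208.66 = 871.66
RR4 = 449 / 871.66 = 0.5151
Difference = 51.51 − 47.82 = 3.69 percentage points

3.7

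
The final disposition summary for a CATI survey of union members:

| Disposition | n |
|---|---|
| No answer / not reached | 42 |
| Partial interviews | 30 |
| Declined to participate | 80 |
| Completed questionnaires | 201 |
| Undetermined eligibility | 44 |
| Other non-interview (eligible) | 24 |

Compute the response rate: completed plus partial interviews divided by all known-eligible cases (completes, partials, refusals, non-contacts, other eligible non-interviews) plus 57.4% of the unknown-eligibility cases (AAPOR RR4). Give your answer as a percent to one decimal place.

Numerator = 201 + 30 = 231
Known eligible = 201 + 30 + 80 + 42 + 24 = 377
Estimated eligible among unknowns = 0.5740 × 44 = 25.26
Denom = 377 + 25.26 = 402.26
RR4 = 231 / 402.26 = 0.5743

57.4%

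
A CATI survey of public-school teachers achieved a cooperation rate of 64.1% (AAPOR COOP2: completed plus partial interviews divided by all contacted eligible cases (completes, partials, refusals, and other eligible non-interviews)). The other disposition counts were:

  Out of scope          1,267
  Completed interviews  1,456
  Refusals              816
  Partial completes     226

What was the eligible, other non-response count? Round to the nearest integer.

Num → 1456 + 226 = 1682
COOP2 = 1682 / D = 0.641
D = 1682 / 0.641 = 2624.0
Remaining denominator categories sum to 2498
eligible, other non-response = 2624.0 − 2498 ≈ 126

126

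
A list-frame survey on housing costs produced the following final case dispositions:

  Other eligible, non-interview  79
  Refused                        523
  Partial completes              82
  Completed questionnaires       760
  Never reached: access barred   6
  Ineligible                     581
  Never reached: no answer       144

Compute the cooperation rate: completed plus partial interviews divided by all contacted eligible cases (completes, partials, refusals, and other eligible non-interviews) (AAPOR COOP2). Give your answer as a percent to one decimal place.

Non-contacts = 144 + 6 = 150
Numerator → 760 + 82 = 842
Denominator → 760 + 82 + 523 + 79 = 1444
COOP2 = 842 / 1444 = 0.5831

58.3%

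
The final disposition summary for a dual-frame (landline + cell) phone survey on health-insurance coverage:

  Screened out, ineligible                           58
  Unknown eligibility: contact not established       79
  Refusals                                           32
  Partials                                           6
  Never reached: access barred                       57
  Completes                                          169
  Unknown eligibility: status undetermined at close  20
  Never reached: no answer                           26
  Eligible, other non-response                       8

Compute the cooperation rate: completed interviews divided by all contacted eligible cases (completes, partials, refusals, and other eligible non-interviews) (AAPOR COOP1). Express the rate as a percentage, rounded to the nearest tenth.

No contact after all attempts = 26 + 57 = 83
Undetermined eligibility = 79 + 20 = 99
Num = 169
Base = 169 + 6 + 32 + 8 = 215
COOP1 = 169 / 215 = 0.7860

78.6%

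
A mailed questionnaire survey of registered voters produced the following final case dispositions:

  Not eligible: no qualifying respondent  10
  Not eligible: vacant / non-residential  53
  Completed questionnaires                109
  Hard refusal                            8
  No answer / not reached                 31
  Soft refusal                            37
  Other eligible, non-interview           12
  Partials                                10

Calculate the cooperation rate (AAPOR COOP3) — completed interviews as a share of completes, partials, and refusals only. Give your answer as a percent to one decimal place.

66.5%

Refused = 8 + 37 = 45
Out of scope = 10 + 53 = 63
Top = 109
Denom = 109 + 10 + 45 = 164
COOP3 = 109 / 164 = 0.6646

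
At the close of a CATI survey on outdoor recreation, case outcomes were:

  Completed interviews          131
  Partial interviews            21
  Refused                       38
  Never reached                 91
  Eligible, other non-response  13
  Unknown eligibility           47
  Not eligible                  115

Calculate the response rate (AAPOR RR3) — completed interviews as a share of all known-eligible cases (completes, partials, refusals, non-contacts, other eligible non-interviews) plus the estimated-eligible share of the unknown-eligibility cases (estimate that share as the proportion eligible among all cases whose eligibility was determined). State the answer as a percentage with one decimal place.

Num = 131
Determined eligible = 131 + 21 + 38 + 91 + 13 = 294
e = 294 / (294 + 115) = 294 / 409 = 0.7188
Estimated eligible among unknowns = 0.7188 × 47 = 33.78
Denominator = 294 + 33.78 = 327.78
RR3 = 131 / 327.78 = 0.3997

40.0%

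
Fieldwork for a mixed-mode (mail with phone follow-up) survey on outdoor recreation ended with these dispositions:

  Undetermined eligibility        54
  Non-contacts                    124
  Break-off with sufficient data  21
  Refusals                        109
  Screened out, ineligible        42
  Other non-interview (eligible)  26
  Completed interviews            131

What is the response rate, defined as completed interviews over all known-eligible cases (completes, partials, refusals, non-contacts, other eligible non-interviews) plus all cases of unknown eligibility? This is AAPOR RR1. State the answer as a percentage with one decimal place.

Top: 131
Denom: 131 + 21 + 109 + 124 + 26 + 54 = 465
RR1 = 131 / 465 = 0.2817

28.2%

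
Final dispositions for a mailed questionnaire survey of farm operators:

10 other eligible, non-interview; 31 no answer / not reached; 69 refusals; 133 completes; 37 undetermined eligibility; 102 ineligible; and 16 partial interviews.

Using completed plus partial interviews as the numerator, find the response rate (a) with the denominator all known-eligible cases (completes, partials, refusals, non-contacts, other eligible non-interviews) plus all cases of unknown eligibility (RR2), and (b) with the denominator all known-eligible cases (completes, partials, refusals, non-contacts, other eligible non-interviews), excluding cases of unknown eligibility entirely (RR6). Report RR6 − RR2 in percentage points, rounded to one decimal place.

Num = 133 + 16 = 149
Base = 133 + 16 + 69 + 31 + 10 + 37 = 296
RR2 = 149 / 296 = 0.5034
Base = 133 + 16 + 69 + 31 + 10 = 259
RR6 = 149 / 259 = 0.5753
Difference = 57.53 − 50.34 = 7.19 percentage points

7.2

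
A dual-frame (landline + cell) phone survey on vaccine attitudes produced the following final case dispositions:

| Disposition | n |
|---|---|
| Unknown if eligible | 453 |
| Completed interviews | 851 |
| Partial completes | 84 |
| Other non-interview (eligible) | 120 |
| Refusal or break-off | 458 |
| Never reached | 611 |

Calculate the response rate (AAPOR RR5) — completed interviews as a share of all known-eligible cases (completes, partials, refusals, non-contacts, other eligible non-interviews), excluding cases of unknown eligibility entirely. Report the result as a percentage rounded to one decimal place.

Numerator: 851
Denominator: 851 + 84 + 458 + 611 + 120 = 2124
RR5 = 851 / 2124 = 0.4007

40.1%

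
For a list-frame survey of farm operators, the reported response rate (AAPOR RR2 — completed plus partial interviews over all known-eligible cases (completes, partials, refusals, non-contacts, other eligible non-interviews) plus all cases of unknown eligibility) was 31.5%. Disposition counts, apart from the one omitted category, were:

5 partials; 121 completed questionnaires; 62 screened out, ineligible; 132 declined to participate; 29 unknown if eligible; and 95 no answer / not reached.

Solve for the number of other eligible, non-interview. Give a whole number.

18

Top → 121 + 5 = 126
RR2 = 126 / D = 0.315
D = 126 / 0.315 = 400.0
Rest of base = 382
other eligible, non-interview = 400.0 − 382 ≈ 18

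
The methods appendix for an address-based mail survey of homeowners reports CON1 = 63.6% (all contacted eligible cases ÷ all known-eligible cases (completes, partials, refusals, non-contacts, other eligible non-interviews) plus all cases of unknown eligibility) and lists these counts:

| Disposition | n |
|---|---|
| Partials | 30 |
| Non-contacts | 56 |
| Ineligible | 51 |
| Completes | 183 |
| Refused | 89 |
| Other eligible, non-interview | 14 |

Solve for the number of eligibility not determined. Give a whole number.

125

Top → 183 + 30 + 89 + 14 = 316
CON1 = 316 / D = 0.636
D = 316 / 0.636 = 496.9
Rest of base = 372
eligibility not determined = 496.9 − 372 ≈ 125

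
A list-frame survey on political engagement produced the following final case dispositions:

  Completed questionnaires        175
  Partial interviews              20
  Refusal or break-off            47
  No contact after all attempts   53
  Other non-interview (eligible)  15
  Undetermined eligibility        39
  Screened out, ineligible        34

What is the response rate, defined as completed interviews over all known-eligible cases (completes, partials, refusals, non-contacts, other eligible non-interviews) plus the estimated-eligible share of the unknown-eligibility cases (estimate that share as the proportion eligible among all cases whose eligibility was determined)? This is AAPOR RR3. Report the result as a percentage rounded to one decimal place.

50.7%

Num = 175
Determined eligible = 175 + 20 + 47 + 53 + 15 = 310
e = 310 / (310 + 34) = 310 / 344 = 0.9012
e × U = 0.9012 × 39 = 35.15
Denom = 310 + 35.15 = 345.15
RR3 = 175 / 345.15 = 0.5070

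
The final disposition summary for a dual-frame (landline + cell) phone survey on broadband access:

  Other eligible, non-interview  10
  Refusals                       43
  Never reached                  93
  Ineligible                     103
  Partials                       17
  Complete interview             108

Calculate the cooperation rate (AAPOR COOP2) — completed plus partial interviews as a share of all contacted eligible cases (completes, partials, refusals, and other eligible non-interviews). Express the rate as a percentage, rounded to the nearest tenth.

Numerator → 108 + 17 = 125
Denominator → 108 + 17 + 43 + 10 = 178
COOP2 = 125 / 178 = 0.7022

70.2%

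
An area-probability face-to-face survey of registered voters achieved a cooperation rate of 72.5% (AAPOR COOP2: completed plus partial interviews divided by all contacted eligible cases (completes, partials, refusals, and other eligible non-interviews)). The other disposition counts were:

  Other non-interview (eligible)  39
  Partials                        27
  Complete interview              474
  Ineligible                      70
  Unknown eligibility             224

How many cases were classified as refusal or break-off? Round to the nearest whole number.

Num: 474 + 27 = 501
COOP2 = 501 / D = 0.725
D = 501 / 0.725 = 691.0
Other denominator terms total 540
refusal or break-off = 691.0 − 540 ≈ 151

151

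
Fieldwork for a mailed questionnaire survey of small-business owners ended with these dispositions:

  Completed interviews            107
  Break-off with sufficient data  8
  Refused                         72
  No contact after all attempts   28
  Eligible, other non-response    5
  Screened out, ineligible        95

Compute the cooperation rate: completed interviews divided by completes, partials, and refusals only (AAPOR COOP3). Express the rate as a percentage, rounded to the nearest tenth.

57.2%

Numerator = 107
Denom = 107 + 8 + 72 = 187
COOP3 = 107 / 187 = 0.5722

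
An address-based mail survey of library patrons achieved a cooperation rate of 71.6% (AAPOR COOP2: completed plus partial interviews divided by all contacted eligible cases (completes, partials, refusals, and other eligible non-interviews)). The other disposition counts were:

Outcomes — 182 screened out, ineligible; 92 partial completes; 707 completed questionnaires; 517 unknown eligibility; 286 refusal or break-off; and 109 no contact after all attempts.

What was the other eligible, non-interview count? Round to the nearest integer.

Num: 707 + 92 = 799
COOP2 = 799 / D = 0.716
D = 799 / 0.716 = 1115.9
Remaining denominator categories sum to 1085
other eligible, non-interview = 1115.9 − 1085 ≈ 31

31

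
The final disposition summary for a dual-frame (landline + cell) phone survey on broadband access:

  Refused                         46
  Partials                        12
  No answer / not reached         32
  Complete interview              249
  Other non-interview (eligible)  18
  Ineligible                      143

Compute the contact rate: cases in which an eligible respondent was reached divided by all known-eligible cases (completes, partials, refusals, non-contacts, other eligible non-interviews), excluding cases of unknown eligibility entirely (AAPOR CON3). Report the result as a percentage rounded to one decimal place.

91.0%

Numerator = 249 + 12 + 46 + 18 = 325
Denom = 249 + 12 + 46 + 32 + 18 = 357
CON3 = 325 / 357 = 0.9104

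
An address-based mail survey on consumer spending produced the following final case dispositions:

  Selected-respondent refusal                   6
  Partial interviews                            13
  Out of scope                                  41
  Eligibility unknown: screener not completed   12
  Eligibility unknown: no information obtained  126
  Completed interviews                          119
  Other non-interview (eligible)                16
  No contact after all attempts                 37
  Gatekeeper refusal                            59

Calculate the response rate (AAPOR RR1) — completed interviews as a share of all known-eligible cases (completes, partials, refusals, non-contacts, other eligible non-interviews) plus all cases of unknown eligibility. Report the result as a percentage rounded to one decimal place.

30.7%

Declined to participate = 59 + 6 = 65
Unknown eligibility = 12 + 126 = 138
Num: 119
Base: 119 + 13 + 65 + 37 + 16 + 138 = 388
RR1 = 119 / 388 = 0.3067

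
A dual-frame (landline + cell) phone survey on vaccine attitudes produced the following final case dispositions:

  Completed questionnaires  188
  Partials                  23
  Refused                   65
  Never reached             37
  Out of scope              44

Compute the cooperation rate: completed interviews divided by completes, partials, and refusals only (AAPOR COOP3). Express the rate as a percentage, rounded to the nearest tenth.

Numerator: 188
Denominator: 188 + 23 + 65 = 276
COOP3 = 188 / 276 = 0.6812

68.1%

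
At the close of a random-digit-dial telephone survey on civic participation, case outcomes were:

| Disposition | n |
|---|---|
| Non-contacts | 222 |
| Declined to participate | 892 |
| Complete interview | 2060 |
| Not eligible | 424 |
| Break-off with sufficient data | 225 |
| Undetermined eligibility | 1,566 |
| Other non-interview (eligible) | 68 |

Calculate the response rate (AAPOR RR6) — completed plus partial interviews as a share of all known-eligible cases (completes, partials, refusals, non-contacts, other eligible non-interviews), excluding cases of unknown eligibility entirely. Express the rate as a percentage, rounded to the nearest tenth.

Top → 2060 + 225 = 2285
Denom → 2060 + 225 + 892 + 222 + 68 = 3467
RR6 = 2285 / 3467 = 0.6591

65.9%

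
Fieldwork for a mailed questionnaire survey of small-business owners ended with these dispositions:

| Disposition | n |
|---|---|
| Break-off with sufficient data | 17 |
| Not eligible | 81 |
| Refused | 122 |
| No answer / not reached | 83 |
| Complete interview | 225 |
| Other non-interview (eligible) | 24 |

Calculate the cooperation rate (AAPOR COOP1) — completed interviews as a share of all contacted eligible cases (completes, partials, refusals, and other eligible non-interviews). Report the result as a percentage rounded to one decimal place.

Num: 225
Base: 225 + 17 + 122 + 24 = 388
COOP1 = 225 / 388 = 0.5799

58.0%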